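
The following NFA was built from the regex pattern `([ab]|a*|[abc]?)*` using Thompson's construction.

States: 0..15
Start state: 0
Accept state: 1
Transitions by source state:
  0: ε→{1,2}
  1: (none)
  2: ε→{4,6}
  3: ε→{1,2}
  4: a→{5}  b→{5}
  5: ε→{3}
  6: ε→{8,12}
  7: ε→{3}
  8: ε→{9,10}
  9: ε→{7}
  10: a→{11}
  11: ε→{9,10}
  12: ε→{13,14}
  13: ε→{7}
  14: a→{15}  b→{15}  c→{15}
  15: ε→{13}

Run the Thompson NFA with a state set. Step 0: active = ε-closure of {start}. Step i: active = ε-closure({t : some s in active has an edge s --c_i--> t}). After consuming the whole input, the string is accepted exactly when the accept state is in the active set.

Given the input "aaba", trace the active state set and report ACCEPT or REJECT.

Answer: ACCEPT

Trace:
S₀ = ε-closure({0}) = {0,1,2,3,4,6,7,8,9,10,12,13,14}
'a' @ 1: {1,2,3,4,5,6,7,8,9,10,11,12,13,14,15}  (accept∈set)
'a' @ 2: {1,2,3,4,5,6,7,8,9,10,11,12,13,14,15}  (accept∈set)
'b' @ 3: {1,2,3,4,5,6,7,8,9,10,12,13,14,15}  (accept∈set)
'a' @ 4: {1,2,3,4,5,6,7,8,9,10,11,12,13,14,15}  (accept∈set)
end set {1,2,3,4,5,6,7,8,9,10,11,12,13,14,15} — state 1 in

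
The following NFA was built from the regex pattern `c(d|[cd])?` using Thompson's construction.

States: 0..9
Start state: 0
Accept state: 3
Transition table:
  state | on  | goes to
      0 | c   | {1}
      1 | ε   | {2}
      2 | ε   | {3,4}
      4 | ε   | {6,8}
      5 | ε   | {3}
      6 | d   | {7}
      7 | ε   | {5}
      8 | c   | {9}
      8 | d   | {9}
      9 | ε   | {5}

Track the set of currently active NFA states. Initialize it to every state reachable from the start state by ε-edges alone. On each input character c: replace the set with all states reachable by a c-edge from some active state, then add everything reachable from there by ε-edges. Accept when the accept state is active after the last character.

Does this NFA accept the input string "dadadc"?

Answer: REJECT

Trace:
initial (ε-close {0}): {0}
'd' @ 1: {}  — no active states
rest 'adadc' ignored (set empty)
after full input: {}  (accept=3 not in)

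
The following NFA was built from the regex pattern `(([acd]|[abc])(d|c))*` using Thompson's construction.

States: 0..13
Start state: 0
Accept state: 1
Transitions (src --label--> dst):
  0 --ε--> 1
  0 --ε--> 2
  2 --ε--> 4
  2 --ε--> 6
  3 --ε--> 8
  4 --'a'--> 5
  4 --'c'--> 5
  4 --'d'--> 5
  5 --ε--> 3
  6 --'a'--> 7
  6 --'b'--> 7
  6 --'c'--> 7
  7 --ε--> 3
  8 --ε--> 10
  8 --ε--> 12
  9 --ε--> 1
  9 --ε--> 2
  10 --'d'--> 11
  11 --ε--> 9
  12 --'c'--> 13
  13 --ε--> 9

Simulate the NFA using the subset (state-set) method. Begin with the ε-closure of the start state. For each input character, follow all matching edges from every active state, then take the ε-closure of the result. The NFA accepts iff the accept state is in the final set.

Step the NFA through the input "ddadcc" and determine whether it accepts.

start: ε-closure({0}) = {0,1,2,4,6}
'd' @ 1: {3,5,8,10,12}
'd' @ 2: {1,2,4,6,9,11}  (accept∈set)
'a' @ 3: {3,5,7,8,10,12}
'd' @ 4: {1,2,4,6,9,11}  (accept∈set)
'c' @ 5: {3,5,7,8,10,12}
'c' @ 6: {1,2,4,6,9,13}  (accept∈set)
after full input: {1,2,4,6,9,13}  (accept=1 in)

Answer: ACCEPT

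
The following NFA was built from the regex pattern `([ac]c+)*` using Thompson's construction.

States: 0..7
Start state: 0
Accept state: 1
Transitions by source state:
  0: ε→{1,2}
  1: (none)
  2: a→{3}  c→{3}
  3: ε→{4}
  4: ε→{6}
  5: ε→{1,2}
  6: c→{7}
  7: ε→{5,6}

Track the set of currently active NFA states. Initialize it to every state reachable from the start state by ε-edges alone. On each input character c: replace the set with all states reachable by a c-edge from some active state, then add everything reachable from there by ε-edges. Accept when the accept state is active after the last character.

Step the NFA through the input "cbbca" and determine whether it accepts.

S₀ = ε-closure({0}) = {0,1,2}
'c' @ 1: {3,4,6}
'b' @ 2: {}  — state set empty
rest 'bca' ignored (set empty)
final: {}; accept 1 not in set

Answer: REJECT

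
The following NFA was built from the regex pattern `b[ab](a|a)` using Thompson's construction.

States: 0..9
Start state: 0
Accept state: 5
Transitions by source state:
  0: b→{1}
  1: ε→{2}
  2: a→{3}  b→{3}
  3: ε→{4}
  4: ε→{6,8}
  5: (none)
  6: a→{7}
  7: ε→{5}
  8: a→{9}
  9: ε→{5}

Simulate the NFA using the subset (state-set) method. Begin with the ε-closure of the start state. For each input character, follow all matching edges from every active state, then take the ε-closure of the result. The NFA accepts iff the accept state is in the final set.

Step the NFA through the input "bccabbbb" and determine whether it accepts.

Answer: REJECT

Trace:
start: ε-closure({0}) = {0}
'b' @ 1: {1,2}
'c' @ 2: {}  — dead — no transitions
rest 'cabbbb' ignored (set empty)
end set {} — state 5 not in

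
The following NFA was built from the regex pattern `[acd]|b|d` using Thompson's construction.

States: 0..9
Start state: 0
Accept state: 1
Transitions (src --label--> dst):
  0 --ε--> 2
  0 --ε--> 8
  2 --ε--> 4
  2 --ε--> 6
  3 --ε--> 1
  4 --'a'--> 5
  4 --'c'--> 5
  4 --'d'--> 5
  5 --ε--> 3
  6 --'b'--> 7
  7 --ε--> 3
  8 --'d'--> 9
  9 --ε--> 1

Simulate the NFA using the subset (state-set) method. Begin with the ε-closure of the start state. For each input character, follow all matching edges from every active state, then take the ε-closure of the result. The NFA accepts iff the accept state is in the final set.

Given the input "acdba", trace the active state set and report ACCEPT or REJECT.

Answer: REJECT

Trace:
initial (ε-close {0}): {0,2,4,6,8}
'a' @ 1: {1,3,5}  (accept∈set)
'c' @ 2: {}  — no active states
rest 'dba' ignored (set empty)
end set {} — state 1 not in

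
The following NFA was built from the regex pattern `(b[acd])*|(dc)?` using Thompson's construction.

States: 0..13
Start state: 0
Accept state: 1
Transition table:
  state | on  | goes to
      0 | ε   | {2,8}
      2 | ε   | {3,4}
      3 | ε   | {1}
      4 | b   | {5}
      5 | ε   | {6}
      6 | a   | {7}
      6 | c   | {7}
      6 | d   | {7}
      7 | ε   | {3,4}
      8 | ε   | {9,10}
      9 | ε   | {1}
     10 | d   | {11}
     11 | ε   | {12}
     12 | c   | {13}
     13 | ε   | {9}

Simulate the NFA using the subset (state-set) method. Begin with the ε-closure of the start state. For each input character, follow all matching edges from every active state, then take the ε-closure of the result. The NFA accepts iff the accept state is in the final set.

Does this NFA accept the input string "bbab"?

Answer: REJECT

Trace:
initial (ε-close {0}): {0,1,2,3,4,8,9,10}
'b' @ 1: {5,6}
'b' @ 2: {}  — no active states
rest 'ab' ignored (set empty)
end set {} — state 1 not in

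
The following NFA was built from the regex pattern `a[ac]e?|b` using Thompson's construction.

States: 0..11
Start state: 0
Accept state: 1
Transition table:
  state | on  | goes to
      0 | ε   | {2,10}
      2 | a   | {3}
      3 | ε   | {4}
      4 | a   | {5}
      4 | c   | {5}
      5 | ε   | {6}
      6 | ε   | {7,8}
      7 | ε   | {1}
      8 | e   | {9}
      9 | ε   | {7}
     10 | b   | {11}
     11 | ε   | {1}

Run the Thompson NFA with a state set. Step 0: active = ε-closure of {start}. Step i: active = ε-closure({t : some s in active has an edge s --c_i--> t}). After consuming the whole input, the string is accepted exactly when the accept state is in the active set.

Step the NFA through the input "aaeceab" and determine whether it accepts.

Answer: REJECT

Derivation:
S₀ = ε-closure({0}) = {0,2,10}
'a' @ 1: {3,4}
'a' @ 2: {1,5,6,7,8}  (accept∈set)
'e' @ 3: {1,7,9}  (accept∈set)
'c' @ 4: {}  — state set empty
rest 'eab' ignored (set empty)
final: {}; accept 1 not in set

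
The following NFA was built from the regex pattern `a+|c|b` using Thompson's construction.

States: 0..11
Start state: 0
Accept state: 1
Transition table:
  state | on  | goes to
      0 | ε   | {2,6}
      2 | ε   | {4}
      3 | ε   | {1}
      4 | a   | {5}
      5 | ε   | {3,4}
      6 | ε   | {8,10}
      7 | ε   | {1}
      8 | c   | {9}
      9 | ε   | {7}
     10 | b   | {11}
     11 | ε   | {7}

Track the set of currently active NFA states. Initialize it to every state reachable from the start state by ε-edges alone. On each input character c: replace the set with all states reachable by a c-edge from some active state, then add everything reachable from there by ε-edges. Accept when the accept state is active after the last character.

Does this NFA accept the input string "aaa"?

Answer: ACCEPT

Steps:
S₀ = ε-closure({0}) = {0,2,4,6,8,10}
'a' @ 1: {1,3,4,5}  ✓accept
'a' @ 2: {1,3,4,5}  ✓accept
'a' @ 3: {1,3,4,5}  ✓accept
after full input: {1,3,4,5}  (accept=1 in)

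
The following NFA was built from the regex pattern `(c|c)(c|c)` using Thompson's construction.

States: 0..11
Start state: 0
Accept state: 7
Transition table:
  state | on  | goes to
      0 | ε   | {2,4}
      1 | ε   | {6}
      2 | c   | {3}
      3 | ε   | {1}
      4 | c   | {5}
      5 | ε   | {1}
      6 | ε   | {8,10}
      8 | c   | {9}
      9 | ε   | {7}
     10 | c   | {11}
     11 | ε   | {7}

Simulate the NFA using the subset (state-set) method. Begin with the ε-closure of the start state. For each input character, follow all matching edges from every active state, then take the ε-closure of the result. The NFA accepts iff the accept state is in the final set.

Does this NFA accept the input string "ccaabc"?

Answer: REJECT

Steps:
start: ε-closure({0}) = {0,2,4}
'c' @ 1: {1,3,5,6,8,10}
'c' @ 2: {7,9,11}  (accept∈set)
'a' @ 3: {}  — state set empty
rest 'abc' ignored (set empty)
end set {} — state 7 not in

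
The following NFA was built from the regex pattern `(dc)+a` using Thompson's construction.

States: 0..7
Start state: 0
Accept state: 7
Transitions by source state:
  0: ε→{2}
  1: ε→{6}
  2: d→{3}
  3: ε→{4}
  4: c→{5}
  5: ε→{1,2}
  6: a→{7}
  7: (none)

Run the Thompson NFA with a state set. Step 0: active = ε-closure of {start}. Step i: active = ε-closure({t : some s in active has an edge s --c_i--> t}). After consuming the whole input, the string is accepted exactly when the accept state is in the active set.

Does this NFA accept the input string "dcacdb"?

S₀ = ε-closure({0}) = {0,2}
'd' @ 1: {3,4}
'c' @ 2: {1,2,5,6}
'a' @ 3: {7}  [accepting]
'c' @ 4: {}  — no active states
rest 'db' ignored (set empty)
after full input: {}  (accept=7 not in)

Answer: REJECT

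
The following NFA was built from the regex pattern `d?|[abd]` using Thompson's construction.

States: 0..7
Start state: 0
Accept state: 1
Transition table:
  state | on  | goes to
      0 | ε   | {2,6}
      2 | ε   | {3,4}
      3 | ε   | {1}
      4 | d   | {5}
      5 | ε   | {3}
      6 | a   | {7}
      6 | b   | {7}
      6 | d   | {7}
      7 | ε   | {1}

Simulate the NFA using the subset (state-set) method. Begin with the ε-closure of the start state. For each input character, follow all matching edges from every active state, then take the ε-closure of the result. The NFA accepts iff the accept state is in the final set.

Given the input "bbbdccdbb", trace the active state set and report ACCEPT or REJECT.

Answer: REJECT

Derivation:
S₀ = ε-closure({0}) = {0,1,2,3,4,6}
'b' @ 1: {1,7}  [accepting]
'b' @ 2: {}  — dead — no transitions
rest 'bdccdbb' ignored (set empty)
after full input: {}  (accept=1 not in)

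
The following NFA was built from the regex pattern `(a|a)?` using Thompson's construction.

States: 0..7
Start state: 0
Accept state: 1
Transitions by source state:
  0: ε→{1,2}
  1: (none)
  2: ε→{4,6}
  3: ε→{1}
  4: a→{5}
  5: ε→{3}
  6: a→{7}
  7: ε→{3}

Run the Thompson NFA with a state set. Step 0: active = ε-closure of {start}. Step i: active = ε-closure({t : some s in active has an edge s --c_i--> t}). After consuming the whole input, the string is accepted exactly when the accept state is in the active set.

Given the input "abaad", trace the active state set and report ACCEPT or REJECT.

initial (ε-close {0}): {0,1,2,4,6}
'a' @ 1: {1,3,5,7}  [accepting]
'b' @ 2: {}  — dead — no transitions
rest 'aad' ignored (set empty)
end set {} — state 1 not in

Answer: REJECT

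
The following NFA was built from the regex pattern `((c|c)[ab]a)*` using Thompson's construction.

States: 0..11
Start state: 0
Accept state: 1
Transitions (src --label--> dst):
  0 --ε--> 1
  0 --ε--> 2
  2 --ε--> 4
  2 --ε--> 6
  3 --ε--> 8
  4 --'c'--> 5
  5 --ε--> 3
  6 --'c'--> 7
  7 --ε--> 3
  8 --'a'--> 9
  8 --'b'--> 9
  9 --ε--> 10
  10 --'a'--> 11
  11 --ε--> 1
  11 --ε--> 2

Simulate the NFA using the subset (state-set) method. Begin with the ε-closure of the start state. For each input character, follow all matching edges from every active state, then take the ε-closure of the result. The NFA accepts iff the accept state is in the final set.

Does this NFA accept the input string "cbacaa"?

S₀ = ε-closure({0}) = {0,1,2,4,6}
'c' @ 1: {3,5,7,8}
'b' @ 2: {9,10}
'a' @ 3: {1,2,4,6,11}  ✓accept
'c' @ 4: {3,5,7,8}
'a' @ 5: {9,10}
'a' @ 6: {1,2,4,6,11}  ✓accept
after full input: {1,2,4,6,11}  (accept=1 in)

Answer: ACCEPT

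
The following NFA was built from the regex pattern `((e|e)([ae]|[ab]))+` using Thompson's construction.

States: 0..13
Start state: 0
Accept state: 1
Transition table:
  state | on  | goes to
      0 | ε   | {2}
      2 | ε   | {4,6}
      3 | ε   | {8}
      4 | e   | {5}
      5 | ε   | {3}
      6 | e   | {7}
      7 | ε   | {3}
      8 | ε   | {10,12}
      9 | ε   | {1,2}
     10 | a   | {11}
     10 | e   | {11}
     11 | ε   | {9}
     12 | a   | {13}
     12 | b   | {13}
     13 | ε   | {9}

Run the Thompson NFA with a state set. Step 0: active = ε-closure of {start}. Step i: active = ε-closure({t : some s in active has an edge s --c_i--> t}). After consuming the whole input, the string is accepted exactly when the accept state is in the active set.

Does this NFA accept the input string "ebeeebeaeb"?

S₀ = ε-closure({0}) = {0,2,4,6}
'e' @ 1: {3,5,7,8,10,12}
'b' @ 2: {1,2,4,6,9,13}  (accept∈set)
'e' @ 3: {3,5,7,8,10,12}
'e' @ 4: {1,2,4,6,9,11}  (accept∈set)
'e' @ 5: {3,5,7,8,10,12}
'b' @ 6: {1,2,4,6,9,13}  (accept∈set)
'e' @ 7: {3,5,7,8,10,12}
'a' @ 8: {1,2,4,6,9,11,13}  (accept∈set)
'e' @ 9: {3,5,7,8,10,12}
'b' @ 10: {1,2,4,6,9,13}  (accept∈set)
after full input: {1,2,4,6,9,13}  (accept=1 in)

Answer: ACCEPT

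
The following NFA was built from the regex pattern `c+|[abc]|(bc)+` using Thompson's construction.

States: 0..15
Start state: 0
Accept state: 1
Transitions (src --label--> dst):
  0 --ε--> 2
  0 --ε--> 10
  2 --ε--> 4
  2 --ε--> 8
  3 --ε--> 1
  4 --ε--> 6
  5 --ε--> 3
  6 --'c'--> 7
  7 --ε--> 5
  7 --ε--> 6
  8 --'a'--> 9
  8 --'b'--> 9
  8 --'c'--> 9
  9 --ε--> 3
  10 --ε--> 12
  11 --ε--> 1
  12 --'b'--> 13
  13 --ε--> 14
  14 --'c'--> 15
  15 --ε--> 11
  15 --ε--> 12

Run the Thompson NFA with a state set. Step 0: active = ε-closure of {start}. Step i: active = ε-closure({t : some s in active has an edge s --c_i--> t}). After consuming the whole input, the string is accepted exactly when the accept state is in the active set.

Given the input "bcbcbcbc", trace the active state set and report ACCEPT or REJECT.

Answer: ACCEPT

Derivation:
start: ε-closure({0}) = {0,2,4,6,8,10,12}
'b' @ 1: {1,3,9,13,14}  [accepting]
'c' @ 2: {1,11,12,15}  [accepting]
'b' @ 3: {13,14}
'c' @ 4: {1,11,12,15}  [accepting]
'b' @ 5: {13,14}
'c' @ 6: {1,11,12,15}  [accepting]
'b' @ 7: {13,14}
'c' @ 8: {1,11,12,15}  [accepting]
final: {1,11,12,15}; accept 1 in set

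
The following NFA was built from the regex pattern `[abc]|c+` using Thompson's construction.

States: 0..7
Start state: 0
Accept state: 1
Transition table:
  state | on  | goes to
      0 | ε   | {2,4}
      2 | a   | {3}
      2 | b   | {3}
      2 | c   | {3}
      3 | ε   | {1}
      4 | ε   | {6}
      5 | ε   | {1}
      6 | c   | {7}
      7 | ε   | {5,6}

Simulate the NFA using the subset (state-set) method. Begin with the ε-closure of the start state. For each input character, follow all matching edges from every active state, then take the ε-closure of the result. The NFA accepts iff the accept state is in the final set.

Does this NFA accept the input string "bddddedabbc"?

Answer: REJECT

Steps:
S₀ = ε-closure({0}) = {0,2,4,6}
'b' @ 1: {1,3}  ✓accept
'd' @ 2: {}  — dead — no transitions
rest 'dddedabbc' ignored (set empty)
final: {}; accept 1 not in set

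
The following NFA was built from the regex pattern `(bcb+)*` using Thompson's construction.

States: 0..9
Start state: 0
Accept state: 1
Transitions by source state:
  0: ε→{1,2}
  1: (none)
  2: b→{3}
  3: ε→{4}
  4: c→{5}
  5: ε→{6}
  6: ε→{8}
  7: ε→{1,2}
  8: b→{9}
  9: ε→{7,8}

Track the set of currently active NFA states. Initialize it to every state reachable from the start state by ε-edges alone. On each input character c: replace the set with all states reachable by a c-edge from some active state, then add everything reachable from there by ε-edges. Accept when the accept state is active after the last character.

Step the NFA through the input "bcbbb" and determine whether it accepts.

Answer: ACCEPT

Steps:
start: ε-closure({0}) = {0,1,2}
'b' @ 1: {3,4}
'c' @ 2: {5,6,8}
'b' @ 3: {1,2,7,8,9}  ✓accept
'b' @ 4: {1,2,3,4,7,8,9}  ✓accept
'b' @ 5: {1,2,3,4,7,8,9}  ✓accept
after full input: {1,2,3,4,7,8,9}  (accept=1 in)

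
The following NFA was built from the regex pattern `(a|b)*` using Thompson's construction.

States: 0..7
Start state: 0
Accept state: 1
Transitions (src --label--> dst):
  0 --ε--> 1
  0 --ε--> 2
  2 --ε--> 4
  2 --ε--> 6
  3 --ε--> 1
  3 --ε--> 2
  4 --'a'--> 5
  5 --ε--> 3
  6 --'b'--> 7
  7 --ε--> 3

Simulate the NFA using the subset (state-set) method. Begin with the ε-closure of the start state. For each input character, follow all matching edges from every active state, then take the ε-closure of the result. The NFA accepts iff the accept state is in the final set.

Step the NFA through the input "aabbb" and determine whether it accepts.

start: ε-closure({0}) = {0,1,2,4,6}
'a' @ 1: {1,2,3,4,5,6}  [accepting]
'a' @ 2: {1,2,3,4,5,6}  [accepting]
'b' @ 3: {1,2,3,4,6,7}  [accepting]
'b' @ 4: {1,2,3,4,6,7}  [accepting]
'b' @ 5: {1,2,3,4,6,7}  [accepting]
end set {1,2,3,4,6,7} — state 1 in

Answer: ACCEPT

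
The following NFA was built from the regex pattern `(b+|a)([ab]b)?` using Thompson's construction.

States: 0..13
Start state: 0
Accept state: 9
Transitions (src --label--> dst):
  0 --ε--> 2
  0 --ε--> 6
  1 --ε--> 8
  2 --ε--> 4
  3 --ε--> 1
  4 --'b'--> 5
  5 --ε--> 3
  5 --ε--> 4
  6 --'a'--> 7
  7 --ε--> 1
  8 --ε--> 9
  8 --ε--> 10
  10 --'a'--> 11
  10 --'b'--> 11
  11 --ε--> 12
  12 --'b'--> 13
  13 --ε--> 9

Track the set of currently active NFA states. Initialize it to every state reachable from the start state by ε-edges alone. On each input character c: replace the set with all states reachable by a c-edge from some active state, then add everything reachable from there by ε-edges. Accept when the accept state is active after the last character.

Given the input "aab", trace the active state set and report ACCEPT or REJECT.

Answer: ACCEPT

Derivation:
initial (ε-close {0}): {0,2,4,6}
'a' @ 1: {1,7,8,9,10}  (accept∈set)
'a' @ 2: {11,12}
'b' @ 3: {9,13}  (accept∈set)
end set {9,13} — state 9 in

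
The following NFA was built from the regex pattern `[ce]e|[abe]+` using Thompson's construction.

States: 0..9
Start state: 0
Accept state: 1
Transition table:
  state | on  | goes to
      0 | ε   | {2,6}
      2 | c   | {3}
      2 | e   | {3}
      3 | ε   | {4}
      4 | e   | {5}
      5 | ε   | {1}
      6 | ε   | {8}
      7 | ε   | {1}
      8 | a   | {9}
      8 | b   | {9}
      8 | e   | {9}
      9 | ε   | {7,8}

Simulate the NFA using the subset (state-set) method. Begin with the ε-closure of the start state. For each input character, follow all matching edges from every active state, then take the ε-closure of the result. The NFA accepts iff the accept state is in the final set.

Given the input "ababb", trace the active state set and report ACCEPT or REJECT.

S₀ = ε-closure({0}) = {0,2,6,8}
'a' @ 1: {1,7,8,9}  ✓accept
'b' @ 2: {1,7,8,9}  ✓accept
'a' @ 3: {1,7,8,9}  ✓accept
'b' @ 4: {1,7,8,9}  ✓accept
'b' @ 5: {1,7,8,9}  ✓accept
end set {1,7,8,9} — state 1 in

Answer: ACCEPT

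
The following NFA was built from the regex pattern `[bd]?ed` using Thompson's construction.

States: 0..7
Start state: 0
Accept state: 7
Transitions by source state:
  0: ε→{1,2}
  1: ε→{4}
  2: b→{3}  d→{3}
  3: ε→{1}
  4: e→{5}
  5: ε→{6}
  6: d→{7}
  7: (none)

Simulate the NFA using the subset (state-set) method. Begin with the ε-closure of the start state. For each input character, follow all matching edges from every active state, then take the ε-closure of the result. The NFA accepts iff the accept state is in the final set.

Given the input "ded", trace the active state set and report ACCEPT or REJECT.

Answer: ACCEPT

Derivation:
start: ε-closure({0}) = {0,1,2,4}
'd' @ 1: {1,3,4}
'e' @ 2: {5,6}
'd' @ 3: {7}  ✓accept
after full input: {7}  (accept=7 in)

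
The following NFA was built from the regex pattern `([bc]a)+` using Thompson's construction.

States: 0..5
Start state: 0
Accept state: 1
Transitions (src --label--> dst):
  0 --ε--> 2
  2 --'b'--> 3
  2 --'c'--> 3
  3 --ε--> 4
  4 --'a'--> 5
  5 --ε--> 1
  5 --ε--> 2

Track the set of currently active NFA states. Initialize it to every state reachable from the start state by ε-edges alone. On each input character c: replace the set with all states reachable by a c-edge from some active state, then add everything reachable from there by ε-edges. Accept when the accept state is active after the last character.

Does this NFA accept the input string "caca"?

Answer: ACCEPT

Derivation:
start: ε-closure({0}) = {0,2}
'c' @ 1: {3,4}
'a' @ 2: {1,2,5}  ✓accept
'c' @ 3: {3,4}
'a' @ 4: {1,2,5}  ✓accept
final: {1,2,5}; accept 1 in set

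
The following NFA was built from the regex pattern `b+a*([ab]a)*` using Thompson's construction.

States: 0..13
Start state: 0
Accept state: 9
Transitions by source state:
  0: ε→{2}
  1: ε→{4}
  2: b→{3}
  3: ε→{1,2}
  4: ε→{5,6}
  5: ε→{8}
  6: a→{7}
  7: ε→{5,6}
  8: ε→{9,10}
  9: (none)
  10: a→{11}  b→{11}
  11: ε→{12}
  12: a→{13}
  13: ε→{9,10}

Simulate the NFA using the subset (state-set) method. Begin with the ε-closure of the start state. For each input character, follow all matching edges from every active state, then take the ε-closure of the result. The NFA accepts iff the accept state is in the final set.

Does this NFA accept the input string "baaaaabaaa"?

initial (ε-close {0}): {0,2}
'b' @ 1: {1,2,3,4,5,6,8,9,10}  ✓accept
'a' @ 2: {5,6,7,8,9,10,11,12}  ✓accept
'a' @ 3: {5,6,7,8,9,10,11,12,13}  ✓accept
'a' @ 4: {5,6,7,8,9,10,11,12,13}  ✓accept
'a' @ 5: {5,6,7,8,9,10,11,12,13}  ✓accept
'a' @ 6: {5,6,7,8,9,10,11,12,13}  ✓accept
'b' @ 7: {11,12}
'a' @ 8: {9,10,13}  ✓accept
'a' @ 9: {11,12}
'a' @ 10: {9,10,13}  ✓accept
after full input: {9,10,13}  (accept=9 in)

Answer: ACCEPT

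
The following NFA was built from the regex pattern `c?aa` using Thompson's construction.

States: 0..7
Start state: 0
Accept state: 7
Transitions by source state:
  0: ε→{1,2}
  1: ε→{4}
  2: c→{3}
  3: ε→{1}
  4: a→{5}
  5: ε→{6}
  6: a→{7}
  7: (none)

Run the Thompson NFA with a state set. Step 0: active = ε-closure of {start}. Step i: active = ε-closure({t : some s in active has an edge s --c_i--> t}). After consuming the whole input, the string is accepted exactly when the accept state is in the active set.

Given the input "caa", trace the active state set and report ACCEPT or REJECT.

start: ε-closure({0}) = {0,1,2,4}
'c' @ 1: {1,3,4}
'a' @ 2: {5,6}
'a' @ 3: {7}  (accept∈set)
final: {7}; accept 7 in set

Answer: ACCEPT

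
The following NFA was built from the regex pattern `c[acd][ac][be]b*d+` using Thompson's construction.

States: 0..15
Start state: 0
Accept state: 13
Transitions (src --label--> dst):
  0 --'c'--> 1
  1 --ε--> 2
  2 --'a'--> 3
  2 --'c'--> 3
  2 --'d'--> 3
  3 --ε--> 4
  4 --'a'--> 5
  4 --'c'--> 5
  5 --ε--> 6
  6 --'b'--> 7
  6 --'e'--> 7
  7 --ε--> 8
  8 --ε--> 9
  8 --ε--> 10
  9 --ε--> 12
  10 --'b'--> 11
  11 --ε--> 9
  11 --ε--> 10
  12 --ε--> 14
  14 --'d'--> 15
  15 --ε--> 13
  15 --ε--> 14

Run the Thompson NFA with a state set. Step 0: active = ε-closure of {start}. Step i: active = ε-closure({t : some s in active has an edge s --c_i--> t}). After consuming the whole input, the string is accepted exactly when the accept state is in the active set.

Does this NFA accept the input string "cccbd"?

initial (ε-close {0}): {0}
'c' @ 1: {1,2}
'c' @ 2: {3,4}
'c' @ 3: {5,6}
'b' @ 4: {7,8,9,10,12,14}
'd' @ 5: {13,14,15}  [accepting]
final: {13,14,15}; accept 13 in set

Answer: ACCEPT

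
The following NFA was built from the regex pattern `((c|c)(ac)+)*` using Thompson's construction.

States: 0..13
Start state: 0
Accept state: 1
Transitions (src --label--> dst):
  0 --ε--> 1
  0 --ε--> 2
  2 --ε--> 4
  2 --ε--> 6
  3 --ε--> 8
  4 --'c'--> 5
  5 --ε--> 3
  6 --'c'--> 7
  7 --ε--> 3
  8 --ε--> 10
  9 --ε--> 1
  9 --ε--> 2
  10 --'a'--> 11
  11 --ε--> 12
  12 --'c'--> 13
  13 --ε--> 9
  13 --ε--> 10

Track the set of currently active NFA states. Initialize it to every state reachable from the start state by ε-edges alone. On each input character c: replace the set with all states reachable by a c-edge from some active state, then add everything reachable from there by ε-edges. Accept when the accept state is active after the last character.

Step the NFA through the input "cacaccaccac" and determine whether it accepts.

Answer: ACCEPT

Steps:
start: ε-closure({0}) = {0,1,2,4,6}
'c' @ 1: {3,5,7,8,10}
'a' @ 2: {11,12}
'c' @ 3: {1,2,4,6,9,10,13}  ✓accept
'a' @ 4: {11,12}
'c' @ 5: {1,2,4,6,9,10,13}  ✓accept
'c' @ 6: {3,5,7,8,10}
'a' @ 7: {11,12}
'c' @ 8: {1,2,4,6,9,10,13}  ✓accept
'c' @ 9: {3,5,7,8,10}
'a' @ 10: {11,12}
'c' @ 11: {1,2,4,6,9,10,13}  ✓accept
end set {1,2,4,6,9,10,13} — state 1 in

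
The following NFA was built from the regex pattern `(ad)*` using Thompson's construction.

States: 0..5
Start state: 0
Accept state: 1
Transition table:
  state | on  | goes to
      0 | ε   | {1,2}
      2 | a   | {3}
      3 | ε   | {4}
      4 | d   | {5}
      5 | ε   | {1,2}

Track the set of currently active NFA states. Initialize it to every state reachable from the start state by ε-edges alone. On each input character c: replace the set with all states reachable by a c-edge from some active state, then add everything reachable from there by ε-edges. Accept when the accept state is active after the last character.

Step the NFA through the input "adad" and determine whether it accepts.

initial (ε-close {0}): {0,1,2}
'a' @ 1: {3,4}
'd' @ 2: {1,2,5}  [accepting]
'a' @ 3: {3,4}
'd' @ 4: {1,2,5}  [accepting]
final: {1,2,5}; accept 1 in set

Answer: ACCEPT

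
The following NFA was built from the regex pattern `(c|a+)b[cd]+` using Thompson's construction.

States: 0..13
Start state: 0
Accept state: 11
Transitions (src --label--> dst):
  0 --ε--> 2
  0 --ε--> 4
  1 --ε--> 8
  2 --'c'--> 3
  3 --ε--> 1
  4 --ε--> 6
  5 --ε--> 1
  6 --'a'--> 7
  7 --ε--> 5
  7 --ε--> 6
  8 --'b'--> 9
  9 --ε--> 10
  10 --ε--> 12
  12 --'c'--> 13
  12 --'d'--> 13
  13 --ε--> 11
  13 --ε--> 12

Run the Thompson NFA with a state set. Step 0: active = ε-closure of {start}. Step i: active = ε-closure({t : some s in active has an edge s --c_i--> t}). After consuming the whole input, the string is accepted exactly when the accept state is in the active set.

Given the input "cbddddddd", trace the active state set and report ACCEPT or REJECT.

Answer: ACCEPT

Derivation:
initial (ε-close {0}): {0,2,4,6}
'c' @ 1: {1,3,8}
'b' @ 2: {9,10,12}
'd' @ 3: {11,12,13}  ✓accept
'd' @ 4: {11,12,13}  ✓accept
'd' @ 5: {11,12,13}  ✓accept
'd' @ 6: {11,12,13}  ✓accept
'd' @ 7: {11,12,13}  ✓accept
'd' @ 8: {11,12,13}  ✓accept
'd' @ 9: {11,12,13}  ✓accept
end set {11,12,13} — state 11 in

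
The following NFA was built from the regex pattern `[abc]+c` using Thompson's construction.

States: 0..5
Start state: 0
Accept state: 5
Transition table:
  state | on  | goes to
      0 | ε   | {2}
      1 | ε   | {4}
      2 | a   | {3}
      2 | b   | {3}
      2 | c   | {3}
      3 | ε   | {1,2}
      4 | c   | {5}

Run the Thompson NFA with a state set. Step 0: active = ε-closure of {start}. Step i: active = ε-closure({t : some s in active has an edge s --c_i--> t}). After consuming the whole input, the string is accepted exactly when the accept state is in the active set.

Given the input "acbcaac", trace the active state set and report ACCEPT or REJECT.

initial (ε-close {0}): {0,2}
'a' @ 1: {1,2,3,4}
'c' @ 2: {1,2,3,4,5}  [accepting]
'b' @ 3: {1,2,3,4}
'c' @ 4: {1,2,3,4,5}  [accepting]
'a' @ 5: {1,2,3,4}
'a' @ 6: {1,2,3,4}
'c' @ 7: {1,2,3,4,5}  [accepting]
end set {1,2,3,4,5} — state 5 in

Answer: ACCEPT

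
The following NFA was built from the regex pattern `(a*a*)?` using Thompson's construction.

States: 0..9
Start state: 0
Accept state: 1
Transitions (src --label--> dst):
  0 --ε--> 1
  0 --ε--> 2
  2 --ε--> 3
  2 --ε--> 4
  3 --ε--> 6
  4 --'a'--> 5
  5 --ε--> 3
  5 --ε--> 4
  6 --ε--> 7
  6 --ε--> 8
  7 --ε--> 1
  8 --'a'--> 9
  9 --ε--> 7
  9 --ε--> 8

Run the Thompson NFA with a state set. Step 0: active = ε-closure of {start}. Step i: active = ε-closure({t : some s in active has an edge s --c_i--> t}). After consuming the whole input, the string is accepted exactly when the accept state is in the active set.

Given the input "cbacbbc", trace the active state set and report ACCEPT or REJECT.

Answer: REJECT

Derivation:
initial (ε-close {0}): {0,1,2,3,4,6,7,8}
'c' @ 1: {}  — state set empty
rest 'bacbbc' ignored (set empty)
after full input: {}  (accept=1 not in)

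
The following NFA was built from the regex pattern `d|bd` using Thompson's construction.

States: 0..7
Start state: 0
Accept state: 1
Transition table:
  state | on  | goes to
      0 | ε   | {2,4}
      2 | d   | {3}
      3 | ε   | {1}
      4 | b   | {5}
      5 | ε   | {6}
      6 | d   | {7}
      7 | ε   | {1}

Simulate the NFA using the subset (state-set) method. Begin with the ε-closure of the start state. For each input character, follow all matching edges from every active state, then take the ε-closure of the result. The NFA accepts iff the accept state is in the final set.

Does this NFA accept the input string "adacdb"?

S₀ = ε-closure({0}) = {0,2,4}
'a' @ 1: {}  — dead — no transitions
rest 'dacdb' ignored (set empty)
end set {} — state 1 not in

Answer: REJECT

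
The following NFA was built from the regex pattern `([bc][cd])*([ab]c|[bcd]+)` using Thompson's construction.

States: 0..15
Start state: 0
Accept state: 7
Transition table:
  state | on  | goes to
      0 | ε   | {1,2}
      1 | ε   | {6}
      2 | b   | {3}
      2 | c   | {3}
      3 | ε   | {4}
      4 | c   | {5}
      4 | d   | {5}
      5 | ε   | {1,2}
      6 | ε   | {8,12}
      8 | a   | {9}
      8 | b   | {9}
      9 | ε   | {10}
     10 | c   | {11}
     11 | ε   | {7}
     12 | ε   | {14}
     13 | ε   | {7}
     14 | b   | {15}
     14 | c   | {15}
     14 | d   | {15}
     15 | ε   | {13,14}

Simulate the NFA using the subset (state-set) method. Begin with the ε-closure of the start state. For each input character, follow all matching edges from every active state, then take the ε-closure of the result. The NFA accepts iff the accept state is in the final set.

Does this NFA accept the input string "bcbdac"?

Answer: ACCEPT

Derivation:
initial (ε-close {0}): {0,1,2,6,8,12,14}
'b' @ 1: {3,4,7,9,10,13,14,15}  ✓accept
'c' @ 2: {1,2,5,6,7,8,11,12,13,14,15}  ✓accept
'b' @ 3: {3,4,7,9,10,13,14,15}  ✓accept
'd' @ 4: {1,2,5,6,7,8,12,13,14,15}  ✓accept
'a' @ 5: {9,10}
'c' @ 6: {7,11}  ✓accept
after full input: {7,11}  (accept=7 in)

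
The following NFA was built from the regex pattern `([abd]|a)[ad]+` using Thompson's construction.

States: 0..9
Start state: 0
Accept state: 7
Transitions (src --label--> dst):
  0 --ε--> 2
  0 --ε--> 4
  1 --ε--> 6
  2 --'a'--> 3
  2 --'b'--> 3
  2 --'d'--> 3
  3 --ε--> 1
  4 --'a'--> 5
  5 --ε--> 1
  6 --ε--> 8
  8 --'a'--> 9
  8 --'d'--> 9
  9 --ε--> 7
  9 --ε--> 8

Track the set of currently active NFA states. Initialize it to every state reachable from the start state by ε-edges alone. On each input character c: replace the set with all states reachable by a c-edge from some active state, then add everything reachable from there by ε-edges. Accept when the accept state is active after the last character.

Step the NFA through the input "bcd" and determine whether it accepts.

Answer: REJECT

Steps:
initial (ε-close {0}): {0,2,4}
'b' @ 1: {1,3,6,8}
'c' @ 2: {}  — state set empty
rest 'd' ignored (set empty)
end set {} — state 7 not in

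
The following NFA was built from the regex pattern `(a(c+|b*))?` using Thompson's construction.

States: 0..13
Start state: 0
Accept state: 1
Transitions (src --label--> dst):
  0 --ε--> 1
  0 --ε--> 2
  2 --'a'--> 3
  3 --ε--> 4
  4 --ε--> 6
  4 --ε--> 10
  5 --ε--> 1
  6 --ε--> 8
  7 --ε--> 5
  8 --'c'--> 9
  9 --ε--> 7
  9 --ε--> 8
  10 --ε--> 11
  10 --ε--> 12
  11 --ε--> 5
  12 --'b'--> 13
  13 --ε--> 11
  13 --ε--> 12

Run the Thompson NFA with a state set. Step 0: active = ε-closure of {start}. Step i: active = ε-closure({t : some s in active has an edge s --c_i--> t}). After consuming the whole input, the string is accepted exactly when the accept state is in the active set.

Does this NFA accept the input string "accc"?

Answer: ACCEPT

Trace:
start: ε-closure({0}) = {0,1,2}
'a' @ 1: {1,3,4,5,6,8,10,11,12}  [accepting]
'c' @ 2: {1,5,7,8,9}  [accepting]
'c' @ 3: {1,5,7,8,9}  [accepting]
'c' @ 4: {1,5,7,8,9}  [accepting]
after full input: {1,5,7,8,9}  (accept=1 in)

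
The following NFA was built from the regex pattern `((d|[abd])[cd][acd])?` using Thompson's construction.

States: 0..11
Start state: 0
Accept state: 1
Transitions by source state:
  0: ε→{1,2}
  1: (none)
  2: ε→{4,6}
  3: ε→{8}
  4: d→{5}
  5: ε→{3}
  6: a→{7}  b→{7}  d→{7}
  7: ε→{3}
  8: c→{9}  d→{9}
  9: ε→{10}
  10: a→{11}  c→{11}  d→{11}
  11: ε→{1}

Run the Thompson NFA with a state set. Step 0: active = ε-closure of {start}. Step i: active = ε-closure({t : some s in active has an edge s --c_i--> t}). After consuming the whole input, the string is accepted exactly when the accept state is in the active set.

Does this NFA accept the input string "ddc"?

S₀ = ε-closure({0}) = {0,1,2,4,6}
'd' @ 1: {3,5,7,8}
'd' @ 2: {9,10}
'c' @ 3: {1,11}  ✓accept
final: {1,11}; accept 1 in set

Answer: ACCEPT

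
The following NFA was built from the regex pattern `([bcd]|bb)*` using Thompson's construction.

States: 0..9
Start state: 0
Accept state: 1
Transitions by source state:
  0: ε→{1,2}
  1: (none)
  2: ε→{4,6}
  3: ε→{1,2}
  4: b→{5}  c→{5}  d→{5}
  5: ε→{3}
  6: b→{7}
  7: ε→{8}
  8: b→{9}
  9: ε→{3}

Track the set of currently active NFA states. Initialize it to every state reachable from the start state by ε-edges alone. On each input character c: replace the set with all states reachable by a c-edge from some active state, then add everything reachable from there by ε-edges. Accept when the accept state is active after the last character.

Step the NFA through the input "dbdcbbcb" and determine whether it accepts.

Answer: ACCEPT

Derivation:
start: ε-closure({0}) = {0,1,2,4,6}
'd' @ 1: {1,2,3,4,5,6}  (accept∈set)
'b' @ 2: {1,2,3,4,5,6,7,8}  (accept∈set)
'd' @ 3: {1,2,3,4,5,6}  (accept∈set)
'c' @ 4: {1,2,3,4,5,6}  (accept∈set)
'b' @ 5: {1,2,3,4,5,6,7,8}  (accept∈set)
'b' @ 6: {1,2,3,4,5,6,7,8,9}  (accept∈set)
'c' @ 7: {1,2,3,4,5,6}  (accept∈set)
'b' @ 8: {1,2,3,4,5,6,7,8}  (accept∈set)
after full input: {1,2,3,4,5,6,7,8}  (accept=1 in)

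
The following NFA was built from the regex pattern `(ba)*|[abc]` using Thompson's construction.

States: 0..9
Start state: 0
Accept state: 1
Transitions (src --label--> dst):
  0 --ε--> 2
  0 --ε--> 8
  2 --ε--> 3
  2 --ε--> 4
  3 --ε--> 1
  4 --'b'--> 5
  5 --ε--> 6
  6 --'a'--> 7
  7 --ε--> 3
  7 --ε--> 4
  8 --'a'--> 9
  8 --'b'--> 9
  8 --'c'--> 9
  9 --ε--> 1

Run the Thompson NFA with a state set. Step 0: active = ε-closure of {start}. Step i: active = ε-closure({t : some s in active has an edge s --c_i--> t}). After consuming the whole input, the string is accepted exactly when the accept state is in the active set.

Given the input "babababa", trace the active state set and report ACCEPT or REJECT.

initial (ε-close {0}): {0,1,2,3,4,8}
'b' @ 1: {1,5,6,9}  ✓accept
'a' @ 2: {1,3,4,7}  ✓accept
'b' @ 3: {5,6}
'a' @ 4: {1,3,4,7}  ✓accept
'b' @ 5: {5,6}
'a' @ 6: {1,3,4,7}  ✓accept
'b' @ 7: {5,6}
'a' @ 8: {1,3,4,7}  ✓accept
final: {1,3,4,7}; accept 1 in set

Answer: ACCEPT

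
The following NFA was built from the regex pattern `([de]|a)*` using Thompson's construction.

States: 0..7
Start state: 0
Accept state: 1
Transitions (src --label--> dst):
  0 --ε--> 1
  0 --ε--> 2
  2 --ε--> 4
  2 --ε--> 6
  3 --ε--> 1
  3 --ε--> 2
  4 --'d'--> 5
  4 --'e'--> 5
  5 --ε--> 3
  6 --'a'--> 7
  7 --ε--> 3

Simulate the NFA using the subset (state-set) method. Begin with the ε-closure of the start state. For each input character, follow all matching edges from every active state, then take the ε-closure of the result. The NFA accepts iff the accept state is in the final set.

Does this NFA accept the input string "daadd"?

start: ε-closure({0}) = {0,1,2,4,6}
'd' @ 1: {1,2,3,4,5,6}  [accepting]
'a' @ 2: {1,2,3,4,6,7}  [accepting]
'a' @ 3: {1,2,3,4,6,7}  [accepting]
'd' @ 4: {1,2,3,4,5,6}  [accepting]
'd' @ 5: {1,2,3,4,5,6}  [accepting]
final: {1,2,3,4,5,6}; accept 1 in set

Answer: ACCEPT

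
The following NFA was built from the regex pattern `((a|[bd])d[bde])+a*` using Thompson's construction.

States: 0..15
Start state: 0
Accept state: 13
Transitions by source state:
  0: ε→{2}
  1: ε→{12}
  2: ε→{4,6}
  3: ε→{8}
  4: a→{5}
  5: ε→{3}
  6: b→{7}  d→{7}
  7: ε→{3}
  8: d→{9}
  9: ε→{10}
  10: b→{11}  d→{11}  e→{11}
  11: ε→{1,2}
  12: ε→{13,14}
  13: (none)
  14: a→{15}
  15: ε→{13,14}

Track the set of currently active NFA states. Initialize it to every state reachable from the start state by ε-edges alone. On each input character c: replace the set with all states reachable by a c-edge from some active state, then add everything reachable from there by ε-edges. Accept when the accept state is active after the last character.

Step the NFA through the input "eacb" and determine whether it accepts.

start: ε-closure({0}) = {0,2,4,6}
'e' @ 1: {}  — no active states
rest 'acb' ignored (set empty)
end set {} — state 13 not in

Answer: REJECT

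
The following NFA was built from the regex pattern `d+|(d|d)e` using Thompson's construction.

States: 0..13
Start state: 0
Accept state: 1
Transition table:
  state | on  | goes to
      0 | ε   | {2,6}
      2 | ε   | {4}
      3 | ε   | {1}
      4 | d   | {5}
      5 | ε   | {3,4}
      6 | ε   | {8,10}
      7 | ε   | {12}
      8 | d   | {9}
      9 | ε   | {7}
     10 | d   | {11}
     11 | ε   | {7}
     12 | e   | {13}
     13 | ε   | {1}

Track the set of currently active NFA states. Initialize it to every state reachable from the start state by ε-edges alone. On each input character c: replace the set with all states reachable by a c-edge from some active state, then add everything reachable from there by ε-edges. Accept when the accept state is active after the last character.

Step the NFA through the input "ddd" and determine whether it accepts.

Answer: ACCEPT

Derivation:
initial (ε-close {0}): {0,2,4,6,8,10}
'd' @ 1: {1,3,4,5,7,9,11,12}  (accept∈set)
'd' @ 2: {1,3,4,5}  (accept∈set)
'd' @ 3: {1,3,4,5}  (accept∈set)
end set {1,3,4,5} — state 1 in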